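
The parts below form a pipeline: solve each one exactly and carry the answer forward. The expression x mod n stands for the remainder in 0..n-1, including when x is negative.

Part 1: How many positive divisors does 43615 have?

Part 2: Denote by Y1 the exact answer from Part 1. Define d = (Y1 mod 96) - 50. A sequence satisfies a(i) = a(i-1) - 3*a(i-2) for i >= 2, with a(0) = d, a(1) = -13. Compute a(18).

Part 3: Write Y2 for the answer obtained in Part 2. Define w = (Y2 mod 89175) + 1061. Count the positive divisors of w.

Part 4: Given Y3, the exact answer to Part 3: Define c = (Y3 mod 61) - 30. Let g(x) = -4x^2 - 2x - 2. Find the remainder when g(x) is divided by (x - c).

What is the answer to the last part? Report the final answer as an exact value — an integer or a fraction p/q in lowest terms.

Part 1: 43615 = 5 * 11 * 13 * 61; number of divisors = (1+1) * (1+1) * (1+1) * (1+1) = 16; answer 16
Part 2: Y1 = 16; d = -34; a(2) = 1*(-13) - 3*(-34) = 89; iterating: a(2)=89, a(3)=128, a(4)=-139, a(5)=-523, a(6)=-106, a(7)=1463, a(8)=1781, a(9)=-2608, a(10)=-7951, a(11)=-127, a(12)=23726, a(13)=24107, a(14)=-47071, a(15)=-119392, a(16)=21821, a(17)=379997, a(18)=314534; answer 314534
Part 3: Y2 = 314534; w = 48070; 48070 = 2 * 5 * 11 * 19 * 23; number of divisors = (1+1) * (1+1) * (1+1) * (1+1) * (1+1) = 32; answer 32
Part 4: Y3 = 32; c = 2; remainder = value at the root: -4*(2)^2 - 2*(2)^1 - 2 = (-16) + (-4) + (-2) = -22; answer -22

-22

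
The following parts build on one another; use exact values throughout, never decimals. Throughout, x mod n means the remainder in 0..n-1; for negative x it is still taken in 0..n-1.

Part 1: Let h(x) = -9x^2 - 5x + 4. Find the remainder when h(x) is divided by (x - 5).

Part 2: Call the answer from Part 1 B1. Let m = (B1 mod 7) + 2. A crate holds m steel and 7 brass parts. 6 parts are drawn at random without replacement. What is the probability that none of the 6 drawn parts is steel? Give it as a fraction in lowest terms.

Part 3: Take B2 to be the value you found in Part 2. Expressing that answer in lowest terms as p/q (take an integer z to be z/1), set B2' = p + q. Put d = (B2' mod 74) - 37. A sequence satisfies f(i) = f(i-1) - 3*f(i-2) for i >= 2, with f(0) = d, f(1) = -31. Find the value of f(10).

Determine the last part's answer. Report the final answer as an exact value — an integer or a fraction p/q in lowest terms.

1925

Part 1: remainder = value at the root: -9*(5)^2 - 5*(5)^1 + 4 = (-225) + (-25) + (4) = -246; answer -246
Part 2: B1 = -246; m = 8; total draws C(15,6) = 5005; favorable C(7,6) = 7; P = 1/715; answer 1/715
Part 3: B2 = 1/715; threaded value p + q = 716; d = 13; f(2) = 1*(-31) - 3*(13) = -70; iterating: f(2)=-70, f(3)=23, f(4)=233, f(5)=164, f(6)=-535, f(7)=-1027, f(8)=578, f(9)=3659, f(10)=1925; answer 1925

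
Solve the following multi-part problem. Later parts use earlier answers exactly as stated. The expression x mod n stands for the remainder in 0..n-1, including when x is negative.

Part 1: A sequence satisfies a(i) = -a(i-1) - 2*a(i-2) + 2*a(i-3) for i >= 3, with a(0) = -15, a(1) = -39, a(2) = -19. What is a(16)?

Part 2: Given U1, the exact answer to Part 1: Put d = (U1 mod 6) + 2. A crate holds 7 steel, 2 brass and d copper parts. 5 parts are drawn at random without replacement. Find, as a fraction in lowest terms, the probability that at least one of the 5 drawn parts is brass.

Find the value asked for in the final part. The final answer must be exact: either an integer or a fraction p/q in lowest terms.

13/24

Part 1: a(3) = -1*(-19) - 2*(-39) + 2*(-15) = 67; iterating: a(3)=67, a(4)=-107, a(5)=-65, a(6)=413, a(7)=-497, a(8)=-459, a(9)=2279, a(10)=-2355, a(11)=-3121, a(12)=12389, a(13)=-10857, a(14)=-20163, a(15)=66655, a(16)=-48043; answer -48043
Part 2: U1 = -48043; d = 7; total draws C(16,5) = 4368; complement C(14,5) = 2002; favorable 4368 - 2002 = 2366; P = 13/24; answer 13/24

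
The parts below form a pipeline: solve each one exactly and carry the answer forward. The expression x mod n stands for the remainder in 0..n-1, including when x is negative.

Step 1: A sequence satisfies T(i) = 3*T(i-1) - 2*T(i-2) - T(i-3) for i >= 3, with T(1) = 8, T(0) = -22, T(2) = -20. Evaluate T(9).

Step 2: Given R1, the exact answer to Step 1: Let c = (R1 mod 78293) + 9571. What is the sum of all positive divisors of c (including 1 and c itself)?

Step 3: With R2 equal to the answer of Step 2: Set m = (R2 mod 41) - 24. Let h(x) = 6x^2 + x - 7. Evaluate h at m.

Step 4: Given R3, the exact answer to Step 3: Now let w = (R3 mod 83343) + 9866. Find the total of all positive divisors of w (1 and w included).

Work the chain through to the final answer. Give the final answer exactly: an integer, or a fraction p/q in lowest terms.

Step 1: T(3) = 3*(-20) - 2*(8) - 1*(-22) = -54; iterating: T(3)=-54, T(4)=-130, T(5)=-262, T(6)=-472, T(7)=-762, T(8)=-1080, T(9)=-1244; answer -1244
Step 2: R1 = -1244; c = 86620; 86620 = 2^2 * 5 * 61 * 71; sigma = (1 + 2 + 4) * (1 + 5) * (1 + 61) * (1 + 71) = 7 * 6 * 62 * 72 = 187488; answer 187488
Step 3: R2 = 187488; m = 12; 6*(12)^2 + 1*(12)^1 - 7 = (864) + (12) + (-7) = 869; answer 869
Step 4: R3 = 869; w = 10735; 10735 = 5 * 19 * 113; sigma = (1 + 5) * (1 + 19) * (1 + 113) = 6 * 20 * 114 = 13680; answer 13680

13680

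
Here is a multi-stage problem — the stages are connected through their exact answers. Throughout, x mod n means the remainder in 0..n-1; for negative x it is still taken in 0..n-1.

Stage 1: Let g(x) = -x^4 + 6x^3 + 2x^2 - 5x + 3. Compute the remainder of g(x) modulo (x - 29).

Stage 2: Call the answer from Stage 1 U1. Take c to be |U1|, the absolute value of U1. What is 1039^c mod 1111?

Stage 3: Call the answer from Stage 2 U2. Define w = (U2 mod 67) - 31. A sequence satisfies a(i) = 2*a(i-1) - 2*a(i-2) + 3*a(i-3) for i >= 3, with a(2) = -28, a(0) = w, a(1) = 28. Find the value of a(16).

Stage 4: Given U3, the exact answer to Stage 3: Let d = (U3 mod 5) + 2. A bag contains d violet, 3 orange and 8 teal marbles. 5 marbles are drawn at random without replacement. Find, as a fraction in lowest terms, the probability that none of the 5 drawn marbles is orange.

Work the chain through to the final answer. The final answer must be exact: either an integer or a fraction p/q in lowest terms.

28/143

Stage 1: remainder = value at the root: -1*(29)^4 + 6*(29)^3 + 2*(29)^2 - 5*(29)^1 + 3 = (-707281) + (146334) + (1682) + (-145) + (3) = -559407; answer -559407
Stage 2: U1 = -559407; c = 559407; squarings mod 1111: 1039^1=1039, 1039^2=740, 1039^4=988, 1039^8=686, 1039^16=643, 1039^32=157, 1039^64=207, 1039^128=631, 1039^256=423, 1039^512=58, 1039^1024=31, 1039^2048=961, 1039^4096=280, 1039^8192=630, 1039^16384=273, 1039^32768=92, 1039^65536=687, 1039^131072=905, 1039^262144=218, 1039^524288=862; 1039^559407 = 1039^1 * 1039^2 * 1039^4 * 1039^8 * 1039^32 * 1039^256 * 1039^2048 * 1039^32768 * 1039^524288 = 762 (mod 1111); answer 762
Stage 3: U2 = 762; w = -6; a(3) = 2*(-28) - 2*(28) + 3*(-6) = -130; iterating: a(3)=-130, a(4)=-120, a(5)=-64, a(6)=-278, a(7)=-788, a(8)=-1212, a(9)=-1682, a(10)=-3304, a(11)=-6880, a(12)=-12198, a(13)=-20548, a(14)=-37340, a(15)=-70178, a(16)=-127320; answer -127320
Stage 4: U3 = -127320; d = 2; total draws C(13,5) = 1287; favorable C(10,5) = 252; P = 28/143; answer 28/143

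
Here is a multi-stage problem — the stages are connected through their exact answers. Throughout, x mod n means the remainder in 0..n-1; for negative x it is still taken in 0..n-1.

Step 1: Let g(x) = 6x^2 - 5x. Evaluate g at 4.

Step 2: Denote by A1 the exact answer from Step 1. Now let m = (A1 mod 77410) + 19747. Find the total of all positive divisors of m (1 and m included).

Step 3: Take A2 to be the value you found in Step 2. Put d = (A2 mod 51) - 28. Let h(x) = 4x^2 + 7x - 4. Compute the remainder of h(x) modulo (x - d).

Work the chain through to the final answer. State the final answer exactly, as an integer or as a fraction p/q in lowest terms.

Step 1: 6*(4)^2 - 5*(4)^1 = (96) + (-20) = 76; answer 76
Step 2: A1 = 76; m = 19823; 19823 = 43 * 461; sigma = (1 + 43) * (1 + 461) = 44 * 462 = 20328; answer 20328
Step 3: A2 = 20328; d = 2; remainder = value at the root: 4*(2)^2 + 7*(2)^1 - 4 = (16) + (14) + (-4) = 26; answer 26

26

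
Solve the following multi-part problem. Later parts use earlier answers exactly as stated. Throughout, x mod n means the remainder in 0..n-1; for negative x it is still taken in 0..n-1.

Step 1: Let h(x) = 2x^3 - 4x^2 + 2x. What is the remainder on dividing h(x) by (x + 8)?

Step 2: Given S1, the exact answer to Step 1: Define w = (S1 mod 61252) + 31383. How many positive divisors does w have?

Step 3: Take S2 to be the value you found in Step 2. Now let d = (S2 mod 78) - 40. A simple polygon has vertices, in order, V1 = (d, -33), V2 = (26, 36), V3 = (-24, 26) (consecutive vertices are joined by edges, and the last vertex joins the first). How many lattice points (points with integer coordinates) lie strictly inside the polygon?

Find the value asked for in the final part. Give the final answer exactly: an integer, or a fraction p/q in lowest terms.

Step 1: remainder = value at the root: 2*(-8)^3 - 4*(-8)^2 + 2*(-8)^1 = (-1024) + (-256) + (-16) = -1296; answer -1296
Step 2: S1 = -1296; w = 91339; 91339 = 241 * 379; number of divisors = (1+1) * (1+1) = 4; answer 4
Step 3: S2 = 4; d = -36; cross terms: (-36*36 - 26*-33)=-438, (26*26 - -24*36)=1540, (-24*-33 - -36*26)=1728; twice the area = |2830| = 2830; area = 1415; boundary points = 1 + 10 + 1 = 12; strictly interior points = area - boundary/2 + 1 = 1410; answer 1410

1410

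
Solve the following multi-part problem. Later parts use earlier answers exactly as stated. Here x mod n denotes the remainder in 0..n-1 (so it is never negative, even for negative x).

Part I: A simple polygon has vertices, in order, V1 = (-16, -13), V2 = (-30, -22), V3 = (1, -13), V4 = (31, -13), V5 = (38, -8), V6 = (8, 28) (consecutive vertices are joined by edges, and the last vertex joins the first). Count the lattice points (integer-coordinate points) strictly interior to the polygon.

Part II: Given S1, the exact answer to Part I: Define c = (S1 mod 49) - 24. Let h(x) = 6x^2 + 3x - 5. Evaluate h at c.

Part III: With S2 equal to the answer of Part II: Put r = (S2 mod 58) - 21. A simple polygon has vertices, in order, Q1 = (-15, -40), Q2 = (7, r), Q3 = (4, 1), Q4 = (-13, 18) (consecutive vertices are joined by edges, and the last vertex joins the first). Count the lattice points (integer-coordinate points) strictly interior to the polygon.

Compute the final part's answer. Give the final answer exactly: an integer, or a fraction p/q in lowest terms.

703

Part I: cross terms: (-16*-22 - -30*-13)=-38, (-30*-13 - 1*-22)=412, (1*-13 - 31*-13)=390, (31*-8 - 38*-13)=246, (38*28 - 8*-8)=1128, (8*-13 - -16*28)=344; twice the area = |2482| = 2482; area = 1241; boundary points = 1 + 1 + 30 + 1 + 6 + 1 = 40; strictly interior points = area - boundary/2 + 1 = 1222; answer 1222
Part II: S1 = 1222; c = 22; 6*(22)^2 + 3*(22)^1 - 5 = (2904) + (66) + (-5) = 2965; answer 2965
Part III: S2 = 2965; r = -14; cross terms: (-15*-14 - 7*-40)=490, (7*1 - 4*-14)=63, (4*18 - -13*1)=85, (-13*-40 - -15*18)=790; twice the area = |1428| = 1428; area = 714; boundary points = 2 + 3 + 17 + 2 = 24; strictly interior points = area - boundary/2 + 1 = 703; answer 703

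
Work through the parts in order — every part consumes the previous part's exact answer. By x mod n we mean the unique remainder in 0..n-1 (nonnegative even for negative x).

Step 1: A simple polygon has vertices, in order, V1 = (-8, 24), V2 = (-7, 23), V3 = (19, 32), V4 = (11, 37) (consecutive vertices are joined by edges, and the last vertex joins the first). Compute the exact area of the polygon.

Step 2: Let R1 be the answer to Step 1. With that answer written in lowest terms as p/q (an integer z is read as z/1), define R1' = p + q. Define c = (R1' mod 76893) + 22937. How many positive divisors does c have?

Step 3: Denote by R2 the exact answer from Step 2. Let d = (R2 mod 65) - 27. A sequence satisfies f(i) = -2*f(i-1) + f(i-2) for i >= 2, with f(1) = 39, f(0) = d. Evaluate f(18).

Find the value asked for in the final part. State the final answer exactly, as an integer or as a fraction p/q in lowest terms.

-119527769

Step 1: cross terms: (-8*23 - -7*24)=-16, (-7*32 - 19*23)=-661, (19*37 - 11*32)=351, (11*24 - -8*37)=560; twice the area = |234| = 234; area = 117; answer 117
Step 2: R1 = 117; threaded value p + q = 118; c = 23055; 23055 = 3 * 5 * 29 * 53; number of divisors = (1+1) * (1+1) * (1+1) * (1+1) = 16; answer 16
Step 3: R2 = 16; d = -11; f(2) = -2*(39) + 1*(-11) = -89; iterating: f(2)=-89, f(3)=217, f(4)=-523, f(5)=1263, f(6)=-3049, f(7)=7361, f(8)=-17771, f(9)=42903, f(10)=-103577, f(11)=250057, f(12)=-603691, f(13)=1457439, f(14)=-3518569, f(15)=8494577, f(16)=-20507723, f(17)=49510023, f(18)=-119527769; answer -119527769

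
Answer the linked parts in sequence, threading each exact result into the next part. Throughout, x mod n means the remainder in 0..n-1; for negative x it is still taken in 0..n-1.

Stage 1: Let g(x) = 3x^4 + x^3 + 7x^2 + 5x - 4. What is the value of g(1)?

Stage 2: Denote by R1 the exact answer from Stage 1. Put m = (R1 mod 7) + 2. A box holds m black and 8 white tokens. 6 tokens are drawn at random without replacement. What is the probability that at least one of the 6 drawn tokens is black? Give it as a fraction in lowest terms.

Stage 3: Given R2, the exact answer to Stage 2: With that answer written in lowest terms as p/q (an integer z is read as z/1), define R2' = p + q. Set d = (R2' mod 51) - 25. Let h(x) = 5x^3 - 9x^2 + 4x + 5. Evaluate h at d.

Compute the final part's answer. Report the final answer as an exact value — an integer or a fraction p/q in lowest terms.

Stage 1: 3*(1)^4 + 1*(1)^3 + 7*(1)^2 + 5*(1)^1 - 4 = (3) + (1) + (7) + (5) + (-4) = 12; answer 12
Stage 2: R1 = 12; m = 7; total draws C(15,6) = 5005; complement C(8,6) = 28; favorable 5005 - 28 = 4977; P = 711/715; answer 711/715
Stage 3: R2 = 711/715; threaded value p + q = 1426; d = 24; 5*(24)^3 - 9*(24)^2 + 4*(24)^1 + 5 = (69120) + (-5184) + (96) + (5) = 64037; answer 64037

64037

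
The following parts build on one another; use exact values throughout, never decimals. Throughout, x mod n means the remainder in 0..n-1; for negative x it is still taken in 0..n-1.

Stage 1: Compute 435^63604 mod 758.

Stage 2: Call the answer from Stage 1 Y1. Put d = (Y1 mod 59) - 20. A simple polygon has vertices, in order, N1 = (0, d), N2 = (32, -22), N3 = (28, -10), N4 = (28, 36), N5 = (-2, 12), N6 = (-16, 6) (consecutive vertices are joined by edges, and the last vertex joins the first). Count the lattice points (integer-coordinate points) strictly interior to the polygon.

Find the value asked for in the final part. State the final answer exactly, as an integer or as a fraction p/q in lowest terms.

1288

Stage 1: squarings mod 758: 435^1=435, 435^2=483, 435^4=583, 435^8=305, 435^16=549, 435^32=475, 435^64=499, 435^128=377, 435^256=383, 435^512=395, 435^1024=635, 435^2048=727, 435^4096=203, 435^8192=277, 435^16384=171, 435^32768=437; 435^63604 = 435^4 * 435^16 * 435^32 * 435^64 * 435^2048 * 435^4096 * 435^8192 * 435^16384 * 435^32768 = 659 (mod 758); answer 659
Stage 2: Y1 = 659; d = -10; cross terms: (0*-22 - 32*-10)=320, (32*-10 - 28*-22)=296, (28*36 - 28*-10)=1288, (28*12 - -2*36)=408, (-2*6 - -16*12)=180, (-16*-10 - 0*6)=160; twice the area = |2652| = 2652; area = 1326; boundary points = 4 + 4 + 46 + 6 + 2 + 16 = 78; strictly interior points = area - boundary/2 + 1 = 1288; answer 1288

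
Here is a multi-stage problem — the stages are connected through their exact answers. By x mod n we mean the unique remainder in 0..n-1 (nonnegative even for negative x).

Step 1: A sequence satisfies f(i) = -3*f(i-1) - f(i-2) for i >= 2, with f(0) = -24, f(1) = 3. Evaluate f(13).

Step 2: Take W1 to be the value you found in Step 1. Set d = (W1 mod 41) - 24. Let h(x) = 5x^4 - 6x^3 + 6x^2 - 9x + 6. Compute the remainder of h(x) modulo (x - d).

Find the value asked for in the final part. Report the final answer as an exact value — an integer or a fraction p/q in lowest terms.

448976

Step 1: f(2) = -3*(3) - 1*(-24) = 15; iterating: f(2)=15, f(3)=-48, f(4)=129, f(5)=-339, f(6)=888, f(7)=-2325, f(8)=6087, f(9)=-15936, f(10)=41721, f(11)=-109227, f(12)=285960, f(13)=-748653; answer -748653
Step 2: W1 = -748653; d = -17; remainder = value at the root: 5*(-17)^4 - 6*(-17)^3 + 6*(-17)^2 - 9*(-17)^1 + 6 = (417605) + (29478) + (1734) + (153) + (6) = 448976; answer 448976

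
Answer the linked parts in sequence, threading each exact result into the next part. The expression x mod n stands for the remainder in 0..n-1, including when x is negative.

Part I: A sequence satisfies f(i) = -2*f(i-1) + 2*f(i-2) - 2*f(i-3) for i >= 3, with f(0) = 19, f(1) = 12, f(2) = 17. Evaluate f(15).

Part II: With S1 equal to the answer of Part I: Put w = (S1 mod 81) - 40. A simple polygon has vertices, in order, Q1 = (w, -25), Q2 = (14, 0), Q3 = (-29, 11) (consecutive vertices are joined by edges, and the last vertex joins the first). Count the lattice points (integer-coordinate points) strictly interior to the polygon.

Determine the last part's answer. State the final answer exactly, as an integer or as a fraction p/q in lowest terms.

603

Part I: f(3) = -2*(17) + 2*(12) - 2*(19) = -48; iterating: f(3)=-48, f(4)=106, f(5)=-342, f(6)=992, f(7)=-2880, f(8)=8428, f(9)=-24600, f(10)=71816, f(11)=-209688, f(12)=612208, f(13)=-1787424, f(14)=5218640, f(15)=-15236544; answer -15236544
Part II: S1 = -15236544; w = 2; cross terms: (2*0 - 14*-25)=350, (14*11 - -29*0)=154, (-29*-25 - 2*11)=703; twice the area = |1207| = 1207; area = 1207/2; boundary points = 1 + 1 + 1 = 3; strictly interior points = area - boundary/2 + 1 = 603; answer 603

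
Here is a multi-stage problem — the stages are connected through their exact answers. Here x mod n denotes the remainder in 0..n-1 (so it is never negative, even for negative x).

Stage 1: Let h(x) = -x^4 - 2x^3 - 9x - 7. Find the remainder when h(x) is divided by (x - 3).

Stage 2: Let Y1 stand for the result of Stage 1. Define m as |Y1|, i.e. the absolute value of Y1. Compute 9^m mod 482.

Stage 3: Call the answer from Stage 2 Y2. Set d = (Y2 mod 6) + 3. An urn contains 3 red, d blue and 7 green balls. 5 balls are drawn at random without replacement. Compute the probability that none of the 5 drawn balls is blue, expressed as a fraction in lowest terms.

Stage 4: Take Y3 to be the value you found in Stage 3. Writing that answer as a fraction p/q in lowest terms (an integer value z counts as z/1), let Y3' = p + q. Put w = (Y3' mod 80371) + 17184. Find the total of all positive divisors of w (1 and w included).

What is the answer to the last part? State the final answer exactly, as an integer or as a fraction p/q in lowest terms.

Stage 1: remainder = value at the root: -1*(3)^4 - 2*(3)^3 - 9*(3)^1 - 7 = (-81) + (-54) + (-27) + (-7) = -169; answer -169
Stage 2: Y1 = -169; m = 169; squarings mod 482: 9^1=9, 9^2=81, 9^4=295, 9^8=265, 9^16=335, 9^32=401, 9^64=295, 9^128=265; 9^169 = 9^1 * 9^8 * 9^32 * 9^128 = 159 (mod 482); answer 159
Stage 3: Y2 = 159; d = 6; total draws C(16,5) = 4368; favorable C(10,5) = 252; P = 3/52; answer 3/52
Stage 4: Y3 = 3/52; threaded value p + q = 55; w = 17239; 17239 is prime, so its only divisors are 1 and 17239; sigma = 1 + 17239 = 17240; answer 17240

17240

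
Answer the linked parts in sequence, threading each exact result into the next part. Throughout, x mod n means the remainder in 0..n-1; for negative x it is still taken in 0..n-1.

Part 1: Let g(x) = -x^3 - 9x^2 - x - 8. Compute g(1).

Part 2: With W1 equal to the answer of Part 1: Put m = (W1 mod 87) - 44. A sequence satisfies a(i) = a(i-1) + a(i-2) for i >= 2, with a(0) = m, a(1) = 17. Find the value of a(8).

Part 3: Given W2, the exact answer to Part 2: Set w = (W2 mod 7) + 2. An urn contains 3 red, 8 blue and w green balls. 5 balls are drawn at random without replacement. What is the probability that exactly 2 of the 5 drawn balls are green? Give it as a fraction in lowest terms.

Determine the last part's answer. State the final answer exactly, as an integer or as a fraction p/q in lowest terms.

2475/6188

Part 1: -1*(1)^3 - 9*(1)^2 - 1*(1)^1 - 8 = (-1) + (-9) + (-1) + (-8) = -19; answer -19
Part 2: W1 = -19; m = 24; a(2) = 1*(17) + 1*(24) = 41; iterating: a(2)=41, a(3)=58, a(4)=99, a(5)=157, a(6)=256, a(7)=413, a(8)=669; answer 669
Part 3: W2 = 669; w = 6; total draws C(17,5) = 6188; favorable C(6,2)*C(11,3) = 2475; P = 2475/6188; answer 2475/6188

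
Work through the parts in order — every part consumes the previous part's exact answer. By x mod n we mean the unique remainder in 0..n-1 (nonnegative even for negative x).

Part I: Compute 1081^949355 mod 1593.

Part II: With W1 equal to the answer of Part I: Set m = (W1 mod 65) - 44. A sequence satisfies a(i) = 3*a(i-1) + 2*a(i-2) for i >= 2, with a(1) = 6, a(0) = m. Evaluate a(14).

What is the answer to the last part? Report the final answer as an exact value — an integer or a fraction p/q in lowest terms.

Part I: squarings mod 1593: 1081^1=1081, 1081^2=892, 1081^4=757, 1081^8=1162, 1081^16=973, 1081^32=487, 1081^64=1405, 1081^128=298, 1081^256=1189, 1081^512=730, 1081^1024=838, 1081^2048=1324, 1081^4096=676, 1081^8192=1378, 1081^16384=28, 1081^32768=784, 1081^65536=1351, 1081^131072=1216, 1081^262144=352, 1081^524288=1243; 1081^949355 = 1081^1 * 1081^2 * 1081^8 * 1081^32 * 1081^64 * 1081^1024 * 1081^2048 * 1081^4096 * 1081^8192 * 1081^16384 * 1081^131072 * 1081^262144 * 1081^524288 = 379 (mod 1593); answer 379
Part II: W1 = 379; m = 10; a(2) = 3*(6) + 2*(10) = 38; iterating: a(2)=38, a(3)=126, a(4)=454, a(5)=1614, a(6)=5750, a(7)=20478, a(8)=72934, a(9)=259758, a(10)=925142, a(11)=3294942, a(12)=11735110, a(13)=41795214, a(14)=148855862; answer 148855862

148855862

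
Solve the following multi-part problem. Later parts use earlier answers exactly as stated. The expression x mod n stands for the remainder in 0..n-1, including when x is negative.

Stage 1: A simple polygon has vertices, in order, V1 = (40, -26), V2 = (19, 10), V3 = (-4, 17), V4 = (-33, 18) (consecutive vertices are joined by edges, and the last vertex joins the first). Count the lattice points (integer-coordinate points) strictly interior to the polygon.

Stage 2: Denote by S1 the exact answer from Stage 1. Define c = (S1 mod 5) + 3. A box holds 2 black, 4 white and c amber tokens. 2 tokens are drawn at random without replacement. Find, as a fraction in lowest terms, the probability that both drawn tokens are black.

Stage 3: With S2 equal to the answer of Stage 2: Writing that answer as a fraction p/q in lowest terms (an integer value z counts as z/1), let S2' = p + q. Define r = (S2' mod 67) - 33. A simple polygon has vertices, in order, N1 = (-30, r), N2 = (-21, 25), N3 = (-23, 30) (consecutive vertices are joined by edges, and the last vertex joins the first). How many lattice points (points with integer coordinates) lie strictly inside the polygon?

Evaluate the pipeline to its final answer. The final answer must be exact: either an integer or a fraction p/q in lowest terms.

Stage 1: cross terms: (40*10 - 19*-26)=894, (19*17 - -4*10)=363, (-4*18 - -33*17)=489, (-33*-26 - 40*18)=138; twice the area = |1884| = 1884; area = 942; boundary points = 3 + 1 + 1 + 1 = 6; strictly interior points = area - boundary/2 + 1 = 940; answer 940
Stage 2: S1 = 940; c = 3; total draws C(9,2) = 36; favorable C(2,2) = 1; P = 1/36; answer 1/36
Stage 3: S2 = 1/36; threaded value p + q = 37; r = 4; cross terms: (-30*25 - -21*4)=-666, (-21*30 - -23*25)=-55, (-23*4 - -30*30)=808; twice the area = |87| = 87; area = 87/2; boundary points = 3 + 1 + 1 = 5; strictly interior points = area - boundary/2 + 1 = 42; answer 42

42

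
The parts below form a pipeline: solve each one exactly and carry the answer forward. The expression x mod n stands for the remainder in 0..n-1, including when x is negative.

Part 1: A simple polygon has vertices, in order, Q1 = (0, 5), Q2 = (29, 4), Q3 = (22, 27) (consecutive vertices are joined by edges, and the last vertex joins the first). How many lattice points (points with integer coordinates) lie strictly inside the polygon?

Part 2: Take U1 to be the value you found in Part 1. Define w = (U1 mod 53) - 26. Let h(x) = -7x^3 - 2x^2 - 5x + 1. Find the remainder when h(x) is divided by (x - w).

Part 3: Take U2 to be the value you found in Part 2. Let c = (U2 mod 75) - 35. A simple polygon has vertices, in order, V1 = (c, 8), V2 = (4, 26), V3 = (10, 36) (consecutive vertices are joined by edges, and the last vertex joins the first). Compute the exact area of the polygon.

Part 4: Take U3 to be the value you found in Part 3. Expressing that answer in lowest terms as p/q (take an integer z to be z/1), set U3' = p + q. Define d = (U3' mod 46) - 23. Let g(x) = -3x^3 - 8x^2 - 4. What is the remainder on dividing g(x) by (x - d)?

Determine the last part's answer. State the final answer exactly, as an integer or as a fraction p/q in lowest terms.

3021

Part 1: cross terms: (0*4 - 29*5)=-145, (29*27 - 22*4)=695, (22*5 - 0*27)=110; twice the area = |660| = 660; area = 330; boundary points = 1 + 1 + 22 = 24; strictly interior points = area - boundary/2 + 1 = 319; answer 319
Part 2: U1 = 319; w = -25; remainder = value at the root: -7*(-25)^3 - 2*(-25)^2 - 5*(-25)^1 + 1 = (109375) + (-1250) + (125) + (1) = 108251; answer 108251
Part 3: U2 = 108251; c = -9; cross terms: (-9*26 - 4*8)=-266, (4*36 - 10*26)=-116, (10*8 - -9*36)=404; twice the area = |22| = 22; area = 11; answer 11
Part 4: U3 = 11; threaded value p + q = 12; d = -11; remainder = value at the root: -3*(-11)^3 - 8*(-11)^2 - 4 = (3993) + (-968) + (-4) = 3021; answer 3021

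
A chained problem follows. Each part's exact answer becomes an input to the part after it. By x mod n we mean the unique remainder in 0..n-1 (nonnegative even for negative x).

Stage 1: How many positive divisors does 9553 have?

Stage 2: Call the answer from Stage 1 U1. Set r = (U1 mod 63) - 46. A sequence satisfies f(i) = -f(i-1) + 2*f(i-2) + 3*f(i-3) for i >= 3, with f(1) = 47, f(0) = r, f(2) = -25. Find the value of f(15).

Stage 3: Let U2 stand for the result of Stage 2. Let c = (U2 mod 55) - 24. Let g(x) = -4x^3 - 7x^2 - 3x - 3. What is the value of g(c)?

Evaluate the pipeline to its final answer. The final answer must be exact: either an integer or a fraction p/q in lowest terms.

Stage 1: 9553 = 41 * 233; number of divisors = (1+1) * (1+1) = 4; answer 4
Stage 2: U1 = 4; r = -42; f(3) = -1*(-25) + 2*(47) + 3*(-42) = -7; iterating: f(3)=-7, f(4)=98, f(5)=-187, f(6)=362, f(7)=-442, f(8)=605, f(9)=-403, f(10)=287, f(11)=722, f(12)=-1357, f(13)=3662, f(14)=-4210, f(15)=7463; answer 7463
Stage 3: U2 = 7463; c = 14; -4*(14)^3 - 7*(14)^2 - 3*(14)^1 - 3 = (-10976) + (-1372) + (-42) + (-3) = -12393; answer -12393

-12393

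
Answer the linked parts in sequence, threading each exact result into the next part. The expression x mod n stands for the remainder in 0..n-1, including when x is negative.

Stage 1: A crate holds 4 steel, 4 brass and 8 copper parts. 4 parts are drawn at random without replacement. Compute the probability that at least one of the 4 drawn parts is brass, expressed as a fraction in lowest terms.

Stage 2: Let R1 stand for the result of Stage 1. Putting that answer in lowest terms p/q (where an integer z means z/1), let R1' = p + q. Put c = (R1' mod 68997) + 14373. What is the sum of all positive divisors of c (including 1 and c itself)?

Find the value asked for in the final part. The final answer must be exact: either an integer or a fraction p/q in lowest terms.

24276

Stage 1: total draws C(16,4) = 1820; complement C(12,4) = 495; favorable 1820 - 495 = 1325; P = 265/364; answer 265/364
Stage 2: R1 = 265/364; threaded value p + q = 629; c = 15002; 15002 = 2 * 13 * 577; sigma = (1 + 2) * (1 + 13) * (1 + 577) = 3 * 14 * 578 = 24276; answer 24276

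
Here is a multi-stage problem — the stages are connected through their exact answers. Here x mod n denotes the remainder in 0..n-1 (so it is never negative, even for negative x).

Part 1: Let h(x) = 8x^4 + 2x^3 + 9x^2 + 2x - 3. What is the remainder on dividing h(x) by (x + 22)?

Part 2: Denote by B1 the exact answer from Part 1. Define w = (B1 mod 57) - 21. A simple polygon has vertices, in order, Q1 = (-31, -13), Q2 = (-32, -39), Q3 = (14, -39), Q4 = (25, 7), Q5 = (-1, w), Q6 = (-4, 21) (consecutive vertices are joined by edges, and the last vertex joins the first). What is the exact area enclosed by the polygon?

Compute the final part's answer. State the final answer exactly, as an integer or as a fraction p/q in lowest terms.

3769/2

Part 1: remainder = value at the root: 8*(-22)^4 + 2*(-22)^3 + 9*(-22)^2 + 2*(-22)^1 - 3 = (1874048) + (-21296) + (4356) + (-44) + (-3) = 1857061; answer 1857061
Part 2: B1 = 1857061; w = -20; cross terms: (-31*-39 - -32*-13)=793, (-32*-39 - 14*-39)=1794, (14*7 - 25*-39)=1073, (25*-20 - -1*7)=-493, (-1*21 - -4*-20)=-101, (-4*-13 - -31*21)=703; twice the area = |3769| = 3769; area = 3769/2; answer 3769/2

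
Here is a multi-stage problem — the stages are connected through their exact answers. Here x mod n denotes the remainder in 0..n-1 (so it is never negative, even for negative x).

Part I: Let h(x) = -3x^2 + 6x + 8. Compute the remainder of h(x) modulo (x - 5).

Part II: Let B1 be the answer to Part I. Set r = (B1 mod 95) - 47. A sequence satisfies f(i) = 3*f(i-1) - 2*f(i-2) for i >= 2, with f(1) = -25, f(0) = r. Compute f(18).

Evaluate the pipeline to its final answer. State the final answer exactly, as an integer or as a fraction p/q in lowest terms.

-9437137

Part I: remainder = value at the root: -3*(5)^2 + 6*(5)^1 + 8 = (-75) + (30) + (8) = -37; answer -37
Part II: B1 = -37; r = 11; f(2) = 3*(-25) - 2*(11) = -97; iterating: f(2)=-97, f(3)=-241, f(4)=-529, f(5)=-1105, f(6)=-2257, f(7)=-4561, f(8)=-9169, f(9)=-18385, f(10)=-36817, f(11)=-73681, f(12)=-147409, f(13)=-294865, f(14)=-589777, f(15)=-1179601, f(16)=-2359249, f(17)=-4718545, f(18)=-9437137; answer -9437137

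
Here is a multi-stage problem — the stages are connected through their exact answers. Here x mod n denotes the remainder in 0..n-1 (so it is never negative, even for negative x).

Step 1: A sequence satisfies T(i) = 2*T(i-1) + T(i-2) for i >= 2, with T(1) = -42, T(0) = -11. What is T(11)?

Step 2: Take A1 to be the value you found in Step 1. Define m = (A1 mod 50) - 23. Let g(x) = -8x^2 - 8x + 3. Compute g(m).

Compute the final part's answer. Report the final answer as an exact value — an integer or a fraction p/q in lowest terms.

Step 1: T(2) = 2*(-42) + 1*(-11) = -95; iterating: T(2)=-95, T(3)=-232, T(4)=-559, T(5)=-1350, T(6)=-3259, T(7)=-7868, T(8)=-18995, T(9)=-45858, T(10)=-110711, T(11)=-267280; answer -267280
Step 2: A1 = -267280; m = -3; -8*(-3)^2 - 8*(-3)^1 + 3 = (-72) + (24) + (3) = -45; answer -45

-45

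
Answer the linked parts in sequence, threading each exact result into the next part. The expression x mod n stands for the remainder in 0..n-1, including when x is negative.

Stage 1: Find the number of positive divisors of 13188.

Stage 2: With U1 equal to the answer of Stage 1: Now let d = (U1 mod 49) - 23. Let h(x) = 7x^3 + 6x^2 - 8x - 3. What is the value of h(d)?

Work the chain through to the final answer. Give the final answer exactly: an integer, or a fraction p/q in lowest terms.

Stage 1: 13188 = 2^2 * 3 * 7 * 157; number of divisors = (2+1) * (1+1) * (1+1) * (1+1) = 24; answer 24
Stage 2: U1 = 24; d = 1; 7*(1)^3 + 6*(1)^2 - 8*(1)^1 - 3 = (7) + (6) + (-8) + (-3) = 2; answer 2

2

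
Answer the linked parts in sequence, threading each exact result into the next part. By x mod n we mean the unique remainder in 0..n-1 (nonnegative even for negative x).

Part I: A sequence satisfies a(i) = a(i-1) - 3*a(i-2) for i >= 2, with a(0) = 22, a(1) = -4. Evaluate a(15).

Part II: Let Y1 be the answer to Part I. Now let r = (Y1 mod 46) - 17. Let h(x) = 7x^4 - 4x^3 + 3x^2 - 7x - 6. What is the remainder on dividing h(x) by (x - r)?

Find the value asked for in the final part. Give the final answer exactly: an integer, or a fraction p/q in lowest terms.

Part I: a(2) = 1*(-4) - 3*(22) = -70; iterating: a(2)=-70, a(3)=-58, a(4)=152, a(5)=326, a(6)=-130, a(7)=-1108, a(8)=-718, a(9)=2606, a(10)=4760, a(11)=-3058, a(12)=-17338, a(13)=-8164, a(14)=43850, a(15)=68342; answer 68342
Part II: Y1 = 68342; r = 15; remainder = value at the root: 7*(15)^4 - 4*(15)^3 + 3*(15)^2 - 7*(15)^1 - 6 = (354375) + (-13500) + (675) + (-105) + (-6) = 341439; answer 341439

341439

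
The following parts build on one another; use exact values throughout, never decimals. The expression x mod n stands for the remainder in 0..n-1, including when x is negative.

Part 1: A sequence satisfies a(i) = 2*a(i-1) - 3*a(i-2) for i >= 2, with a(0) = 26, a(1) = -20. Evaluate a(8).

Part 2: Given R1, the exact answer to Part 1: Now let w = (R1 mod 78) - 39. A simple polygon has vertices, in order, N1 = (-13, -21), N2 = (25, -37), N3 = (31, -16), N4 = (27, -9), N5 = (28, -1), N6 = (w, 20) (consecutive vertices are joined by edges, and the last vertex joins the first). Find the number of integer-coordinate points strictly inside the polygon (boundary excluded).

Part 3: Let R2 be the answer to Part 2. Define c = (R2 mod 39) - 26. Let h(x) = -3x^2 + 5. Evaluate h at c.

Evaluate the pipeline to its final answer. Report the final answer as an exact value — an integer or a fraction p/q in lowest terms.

-295

Part 1: a(2) = 2*(-20) - 3*(26) = -118; iterating: a(2)=-118, a(3)=-176, a(4)=2, a(5)=532, a(6)=1058, a(7)=520, a(8)=-2134; answer -2134
Part 2: R1 = -2134; w = 11; cross terms: (-13*-37 - 25*-21)=1006, (25*-16 - 31*-37)=747, (31*-9 - 27*-16)=153, (27*-1 - 28*-9)=225, (28*20 - 11*-1)=571, (11*-21 - -13*20)=29; twice the area = |2731| = 2731; area = 2731/2; boundary points = 2 + 3 + 1 + 1 + 1 + 1 = 9; strictly interior points = area - boundary/2 + 1 = 1362; answer 1362
Part 3: R2 = 1362; c = 10; -3*(10)^2 + 5 = (-300) + (5) = -295; answer -295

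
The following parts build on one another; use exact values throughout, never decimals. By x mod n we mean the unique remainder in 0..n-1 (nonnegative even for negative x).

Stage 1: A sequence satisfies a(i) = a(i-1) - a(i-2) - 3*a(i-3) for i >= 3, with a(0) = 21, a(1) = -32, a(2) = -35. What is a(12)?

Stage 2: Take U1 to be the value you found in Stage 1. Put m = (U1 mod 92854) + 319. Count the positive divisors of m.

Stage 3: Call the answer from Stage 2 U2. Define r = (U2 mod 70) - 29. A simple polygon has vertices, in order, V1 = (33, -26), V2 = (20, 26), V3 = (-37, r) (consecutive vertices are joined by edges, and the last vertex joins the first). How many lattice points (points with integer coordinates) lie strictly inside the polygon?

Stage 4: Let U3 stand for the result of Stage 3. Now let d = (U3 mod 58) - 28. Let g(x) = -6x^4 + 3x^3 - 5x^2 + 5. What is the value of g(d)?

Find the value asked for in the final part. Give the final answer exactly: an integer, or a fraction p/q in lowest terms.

Stage 1: a(3) = 1*(-35) - 1*(-32) - 3*(21) = -66; iterating: a(3)=-66, a(4)=65, a(5)=236, a(6)=369, a(7)=-62, a(8)=-1139, a(9)=-2184, a(10)=-859, a(11)=4742, a(12)=12153; answer 12153
Stage 2: U1 = 12153; m = 12472; 12472 = 2^3 * 1559; number of divisors = (3+1) * (1+1) = 8; answer 8
Stage 3: U2 = 8; r = -21; cross terms: (33*26 - 20*-26)=1378, (20*-21 - -37*26)=542, (-37*-26 - 33*-21)=1655; twice the area = |3575| = 3575; area = 3575/2; boundary points = 13 + 1 + 5 = 19; strictly interior points = area - boundary/2 + 1 = 1779; answer 1779
Stage 4: U3 = 1779; d = 11; -6*(11)^4 + 3*(11)^3 - 5*(11)^2 + 5 = (-87846) + (3993) + (-605) + (5) = -84453; answer -84453

-84453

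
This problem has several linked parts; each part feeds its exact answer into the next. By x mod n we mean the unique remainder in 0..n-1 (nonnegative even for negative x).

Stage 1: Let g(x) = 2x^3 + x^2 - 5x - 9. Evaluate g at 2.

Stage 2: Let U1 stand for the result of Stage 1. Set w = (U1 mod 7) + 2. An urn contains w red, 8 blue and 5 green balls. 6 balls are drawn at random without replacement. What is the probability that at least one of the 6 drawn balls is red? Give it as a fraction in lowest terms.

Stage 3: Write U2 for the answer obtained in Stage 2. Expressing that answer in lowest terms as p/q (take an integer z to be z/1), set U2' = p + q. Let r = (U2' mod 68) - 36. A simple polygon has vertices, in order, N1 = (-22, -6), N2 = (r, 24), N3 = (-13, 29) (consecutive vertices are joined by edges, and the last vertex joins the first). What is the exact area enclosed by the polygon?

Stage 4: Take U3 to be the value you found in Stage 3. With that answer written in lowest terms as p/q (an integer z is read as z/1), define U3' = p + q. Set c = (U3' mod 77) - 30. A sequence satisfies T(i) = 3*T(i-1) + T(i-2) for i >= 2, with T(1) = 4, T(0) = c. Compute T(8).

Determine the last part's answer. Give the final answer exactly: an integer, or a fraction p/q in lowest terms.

Stage 1: 2*(2)^3 + 1*(2)^2 - 5*(2)^1 - 9 = (16) + (4) + (-10) + (-9) = 1; answer 1
Stage 2: U1 = 1; w = 3; total draws C(16,6) = 8008; complement C(13,6) = 1716; favorable 8008 - 1716 = 6292; P = 11/14; answer 11/14
Stage 3: U2 = 11/14; threaded value p + q = 25; r = -11; cross terms: (-22*24 - -11*-6)=-594, (-11*29 - -13*24)=-7, (-13*-6 - -22*29)=716; twice the area = |115| = 115; area = 115/2; answer 115/2
Stage 4: U3 = 115/2; threaded value p + q = 117; c = 10; T(2) = 3*(4) + 1*(10) = 22; iterating: T(2)=22, T(3)=70, T(4)=232, T(5)=766, T(6)=2530, T(7)=8356, T(8)=27598; answer 27598

27598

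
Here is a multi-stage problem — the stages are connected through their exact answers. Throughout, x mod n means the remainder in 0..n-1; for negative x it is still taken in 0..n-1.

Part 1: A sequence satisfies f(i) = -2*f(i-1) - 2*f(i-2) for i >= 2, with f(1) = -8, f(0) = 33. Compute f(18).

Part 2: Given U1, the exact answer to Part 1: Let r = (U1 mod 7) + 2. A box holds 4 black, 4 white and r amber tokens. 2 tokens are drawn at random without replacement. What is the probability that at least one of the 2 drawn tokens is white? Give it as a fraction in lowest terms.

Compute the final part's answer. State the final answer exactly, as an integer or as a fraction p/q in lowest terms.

7/13

Part 1: f(2) = -2*(-8) - 2*(33) = -50; iterating: f(2)=-50, f(3)=116, f(4)=-132, f(5)=32, f(6)=200, f(7)=-464, f(8)=528, f(9)=-128, f(10)=-800, f(11)=1856, f(12)=-2112, f(13)=512, f(14)=3200, f(15)=-7424, f(16)=8448, f(17)=-2048, f(18)=-12800; answer -12800
Part 2: U1 = -12800; r = 5; total draws C(13,2) = 78; complement C(9,2) = 36; favorable 78 - 36 = 42; P = 7/13; answer 7/13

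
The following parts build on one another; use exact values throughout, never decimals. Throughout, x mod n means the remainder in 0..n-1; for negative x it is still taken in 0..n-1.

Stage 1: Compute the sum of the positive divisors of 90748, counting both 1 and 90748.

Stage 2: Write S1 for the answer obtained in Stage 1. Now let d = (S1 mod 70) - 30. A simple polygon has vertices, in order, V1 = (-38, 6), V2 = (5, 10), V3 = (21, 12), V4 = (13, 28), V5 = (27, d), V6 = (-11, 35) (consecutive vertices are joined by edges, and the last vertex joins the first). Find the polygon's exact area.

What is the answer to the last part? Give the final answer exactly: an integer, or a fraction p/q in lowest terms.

Stage 1: 90748 = 2^2 * 7^2 * 463; sigma = (1 + 2 + 4) * (1 + 7 + 49) * (1 + 463) = 7 * 57 * 464 = 185136; answer 185136
Stage 2: S1 = 185136; d = 26; cross terms: (-38*10 - 5*6)=-410, (5*12 - 21*10)=-150, (21*28 - 13*12)=432, (13*26 - 27*28)=-418, (27*35 - -11*26)=1231, (-11*6 - -38*35)=1264; twice the area = |1949| = 1949; area = 1949/2; answer 1949/2

1949/2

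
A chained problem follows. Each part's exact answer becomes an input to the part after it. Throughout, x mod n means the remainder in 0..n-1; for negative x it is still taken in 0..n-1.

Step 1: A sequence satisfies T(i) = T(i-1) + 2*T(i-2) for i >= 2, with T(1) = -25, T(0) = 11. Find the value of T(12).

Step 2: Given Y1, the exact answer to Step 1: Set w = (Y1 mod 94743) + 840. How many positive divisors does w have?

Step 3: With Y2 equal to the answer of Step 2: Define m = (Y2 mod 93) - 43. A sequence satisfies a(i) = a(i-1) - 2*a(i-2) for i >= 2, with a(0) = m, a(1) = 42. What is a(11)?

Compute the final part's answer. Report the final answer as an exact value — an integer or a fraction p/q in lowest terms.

152

Step 1: T(2) = 1*(-25) + 2*(11) = -3; iterating: T(2)=-3, T(3)=-53, T(4)=-59, T(5)=-165, T(6)=-283, T(7)=-613, T(8)=-1179, T(9)=-2405, T(10)=-4763, T(11)=-9573, T(12)=-19099; answer -19099
Step 2: Y1 = -19099; w = 76484; 76484 = 2^2 * 19121; number of divisors = (2+1) * (1+1) = 6; answer 6
Step 3: Y2 = 6; m = -37; a(2) = 1*(42) - 2*(-37) = 116; iterating: a(2)=116, a(3)=32, a(4)=-200, a(5)=-264, a(6)=136, a(7)=664, a(8)=392, a(9)=-936, a(10)=-1720, a(11)=152; answer 152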